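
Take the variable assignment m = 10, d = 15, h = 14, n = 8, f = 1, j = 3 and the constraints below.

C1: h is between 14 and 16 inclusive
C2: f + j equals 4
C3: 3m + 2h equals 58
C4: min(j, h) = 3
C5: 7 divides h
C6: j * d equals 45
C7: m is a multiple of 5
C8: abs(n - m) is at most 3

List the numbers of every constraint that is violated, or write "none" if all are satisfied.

Yes — all constraints hold.

C1: h = 14 lies in [14, 16] — satisfied.
C2: f + j = 1 + 3 = 4 — satisfied.
C3: 3m + 2h = 3(10) + 2(14) = 58 — satisfied.
C4: min(3, 14) = 3 — satisfied.
C5: 14 / 7 = 2, so 7 divides 14 — satisfied.
C6: j * d = 3 * 15 = 45 — satisfied.
C7: 10 / 5 = 2, so 5 divides 10 — satisfied.
C8: abs(8 - 10) = 2; 2 ≤ 3 — satisfied.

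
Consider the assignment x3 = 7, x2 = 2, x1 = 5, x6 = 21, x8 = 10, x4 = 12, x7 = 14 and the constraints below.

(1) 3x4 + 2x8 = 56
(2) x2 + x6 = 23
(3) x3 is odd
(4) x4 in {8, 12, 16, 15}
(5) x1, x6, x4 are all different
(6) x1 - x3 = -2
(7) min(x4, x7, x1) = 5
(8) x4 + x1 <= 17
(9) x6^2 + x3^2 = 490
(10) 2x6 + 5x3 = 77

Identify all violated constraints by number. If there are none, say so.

(1) 3x4 + 2x8 = 3(12) + 2(10) = 56 — holds.
(2) x2 + x6 = 2 + 21 = 23 — holds.
(3) x3 = 7 is odd — holds.
(4) x4 = 12 is in {8, 12, 16, 15} — holds.
(5) values 5, 21, 12 are pairwise distinct — holds.
(6) x1 - x3 = 5 - 7 = -2 — holds.
(7) min(12, 14, 5) = 5 — holds.
(8) x4 + x1 = 12 + 5 = 17; 17 ≤ 17 — holds.
(9) x6^2 + x3^2 = 21^2 + 7^2 = 441 + 49 = 490 — holds.
(10) 2x6 + 5x3 = 2(21) + 5(7) = 77 — holds.

None — every constraint holds.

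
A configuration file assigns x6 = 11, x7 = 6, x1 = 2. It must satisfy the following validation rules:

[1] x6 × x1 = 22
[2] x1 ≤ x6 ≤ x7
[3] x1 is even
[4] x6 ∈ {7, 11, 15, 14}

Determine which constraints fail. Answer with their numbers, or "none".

[1] x6 × x1 = 11 × 2 = 22 — satisfied.
[2] values 2, 11, 6; x6 = 11 is not ≤ x7 = 6 — violated.
[3] x1 = 2 is even — satisfied.
[4] x6 = 11 is in {7, 11, 15, 14} — satisfied.

The assignment fails constraint 2.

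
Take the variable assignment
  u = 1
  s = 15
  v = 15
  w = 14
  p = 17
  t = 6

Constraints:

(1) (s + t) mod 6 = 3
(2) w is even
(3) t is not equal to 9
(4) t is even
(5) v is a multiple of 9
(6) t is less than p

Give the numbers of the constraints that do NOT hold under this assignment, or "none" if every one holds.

The assignment fails constraint 5.

(1) s + t = 21; 21 mod 6 = 3 — holds.
(2) w = 14 is even — holds.
(3) t = 6, and 6 ≠ 9 — holds.
(4) t = 6 is even — holds.
(5) 15 = 9*1 + 6, so 9 does not divide 15 — fails.
(6) t = 6, p = 17; 6 < 17 — holds.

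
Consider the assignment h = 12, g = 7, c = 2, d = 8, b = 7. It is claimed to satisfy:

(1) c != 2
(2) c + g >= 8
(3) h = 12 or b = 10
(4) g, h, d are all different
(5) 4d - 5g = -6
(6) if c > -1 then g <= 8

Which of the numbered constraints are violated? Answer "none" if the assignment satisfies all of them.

No — constraints 1 and 5 are not satisfied.

(1) c = 2, but 2 is required to differ — violated.
(2) c + g = 2 + 7 = 9; 9 ≥ 8 — satisfied.
(3) h = 12 = 12 (first disjunct) — satisfied.
(4) values 7, 12, 8 are pairwise distinct — satisfied.
(5) 4d - 5g = 4(8) - 5(7) = -3, not -6 — violated.
(6) c = 2 > -1, so we need g ≤ 8; g = 7 ≤ 8 — satisfied.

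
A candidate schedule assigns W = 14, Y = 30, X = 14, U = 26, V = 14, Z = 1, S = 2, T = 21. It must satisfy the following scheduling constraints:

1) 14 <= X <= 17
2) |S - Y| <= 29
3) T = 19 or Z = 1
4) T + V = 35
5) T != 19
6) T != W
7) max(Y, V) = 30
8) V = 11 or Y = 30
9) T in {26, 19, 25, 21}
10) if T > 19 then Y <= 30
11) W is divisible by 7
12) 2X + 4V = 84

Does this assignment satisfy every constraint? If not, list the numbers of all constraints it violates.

1) X = 14 lies in [14, 17]  true
2) |2 - 30| = 28; 28 ≤ 29  true
3) T = 21 ≠ 19, but Z = 1 = 1 (second disjunct)  true
4) T + V = 21 + 14 = 35  true
5) T = 21, and 21 ≠ 19  true
6) T = 21, W = 14; distinct  true
7) max(30, 14) = 30  true
8) V = 14 ≠ 11, but Y = 30 = 30 (second disjunct)  true
9) T = 21 is in {26, 19, 25, 21}  true
10) T = 21 > 19, so we need Y ≤ 30; Y = 30 ≤ 30  true
11) 14 / 7 = 2, so 7 divides 14  true
12) 2X + 4V = 2(14) + 4(14) = 84  true

Yes — all constraints hold.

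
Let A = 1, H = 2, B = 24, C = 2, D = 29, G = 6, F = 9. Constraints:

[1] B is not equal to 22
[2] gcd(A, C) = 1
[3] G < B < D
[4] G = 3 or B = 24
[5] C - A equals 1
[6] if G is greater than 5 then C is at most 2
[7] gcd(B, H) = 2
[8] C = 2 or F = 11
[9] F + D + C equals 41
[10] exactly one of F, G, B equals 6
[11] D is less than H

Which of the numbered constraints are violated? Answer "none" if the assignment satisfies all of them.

[1] B = 24, and 24 ≠ 22  OK
[2] gcd(1, 2) = 1  OK
[3] values 6 < 24 < 29  OK
[4] G = 6 ≠ 3, but B = 24 = 24 (second disjunct)  OK
[5] C - A = 2 - 1 = 1  OK
[6] G = 6 > 5, so we need C ≤ 2; C = 2 ≤ 2  OK
[7] gcd(24, 2) = 2  OK
[8] C = 2 = 2 (first disjunct)  OK
[9] F + D + C = 9 + 29 + 2 = 40, not 41  FAIL
[10] F=9, G=6, B=24; 1 of them equals 6  OK
[11] D = 29, H = 2; 29 ≥ 2 (want <)  FAIL

Violated: 9 and 11.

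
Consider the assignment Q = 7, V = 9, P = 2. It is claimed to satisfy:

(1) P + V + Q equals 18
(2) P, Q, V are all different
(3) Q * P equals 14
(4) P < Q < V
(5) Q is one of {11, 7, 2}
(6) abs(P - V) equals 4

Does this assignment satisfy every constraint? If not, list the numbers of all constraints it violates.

(1) P + V + Q = 2 + 9 + 7 = 18  ✔
(2) values 2, 7, 9 are pairwise distinct  ✔
(3) Q * P = 7 * 2 = 14  ✔
(4) values 2 < 7 < 9  ✔
(5) Q = 7 is in {11, 7, 2}  ✔
(6) abs(2 - 9) = 7, not 4  ✘

Violated: 6.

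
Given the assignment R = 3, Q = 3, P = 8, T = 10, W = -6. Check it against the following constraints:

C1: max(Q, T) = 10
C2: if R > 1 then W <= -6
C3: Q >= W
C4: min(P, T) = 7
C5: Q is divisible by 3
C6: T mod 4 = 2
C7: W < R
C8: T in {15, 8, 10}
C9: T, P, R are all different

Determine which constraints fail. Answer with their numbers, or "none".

Constraint 4 does not hold.

C1: max(3, 10) = 10 — OK.
C2: R = 3 > 1, so we need W ≤ -6; W = -6 ≤ -6 — OK.
C3: Q = 3, W = -6; 3 ≥ -6 — OK.
C4: min(8, 10) = 8, not 7 — violated.
C5: 3 / 3 = 1, so 3 divides 3 — OK.
C6: 10 mod 4 = 2 — OK.
C7: W = -6, R = 3; -6 < 3 — OK.
C8: T = 10 is in {15, 8, 10} — OK.
C9: values 10, 8, 3 are pairwise distinct — OK.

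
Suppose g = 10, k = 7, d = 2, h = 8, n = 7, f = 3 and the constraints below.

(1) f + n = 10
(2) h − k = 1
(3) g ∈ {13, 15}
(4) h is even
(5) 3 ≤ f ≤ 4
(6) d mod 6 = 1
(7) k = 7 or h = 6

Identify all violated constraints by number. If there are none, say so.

(1) f + n = 3 + 7 = 10 — satisfied.
(2) h − k = 8 − 7 = 1 — satisfied.
(3) g = 10 is not in {13, 15} — violated.
(4) h = 8 is even — satisfied.
(5) f = 3 lies in [3, 4] — satisfied.
(6) 2 mod 6 = 2, not 1 — violated.
(7) k = 7 = 7 (first disjunct) — satisfied.

Constraints 3, 6 do not hold.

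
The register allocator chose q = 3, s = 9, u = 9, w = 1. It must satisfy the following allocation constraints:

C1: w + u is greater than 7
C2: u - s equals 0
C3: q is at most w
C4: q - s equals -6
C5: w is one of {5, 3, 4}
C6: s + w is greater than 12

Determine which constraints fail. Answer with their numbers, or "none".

C1: w + u = 1 + 9 = 10; 10 > 7 — satisfied.
C2: u - s = 9 - 9 = 0 — satisfied.
C3: q = 3, w = 1; 3 > 1 (want ≤) — violated.
C4: q - s = 3 - 9 = -6 — satisfied.
C5: w = 1 is not in {5, 3, 4} — violated.
C6: s + w = 9 + 1 = 10; 10 ≤ 12, bound 12 not met — violated.

Violated: 3, 5, 6.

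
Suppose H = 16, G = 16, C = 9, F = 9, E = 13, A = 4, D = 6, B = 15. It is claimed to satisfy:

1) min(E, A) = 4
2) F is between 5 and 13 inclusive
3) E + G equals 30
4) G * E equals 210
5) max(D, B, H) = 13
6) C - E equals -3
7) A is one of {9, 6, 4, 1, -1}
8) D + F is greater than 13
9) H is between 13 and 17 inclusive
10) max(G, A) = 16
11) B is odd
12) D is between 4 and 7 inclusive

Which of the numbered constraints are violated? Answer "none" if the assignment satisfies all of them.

No — constraints 3, 4, 5, and 6 are not satisfied.

1) min(13, 4) = 4 — holds.
2) F = 9 lies in [5, 13] — holds.
3) E + G = 13 + 16 = 29, not 30 — fails.
4) G * E = 16 * 13 = 208, not 210 — fails.
5) max(6, 15, 16) = 16, not 13 — fails.
6) C - E = 9 - 13 = -4, not -3 — fails.
7) A = 4 is in {9, 6, 4, 1, -1} — holds.
8) D + F = 6 + 9 = 15; 15 > 13 — holds.
9) H = 16 lies in [13, 17] — holds.
10) max(16, 4) = 16 — holds.
11) B = 15 is odd — holds.
12) D = 6 lies in [4, 7] — holds.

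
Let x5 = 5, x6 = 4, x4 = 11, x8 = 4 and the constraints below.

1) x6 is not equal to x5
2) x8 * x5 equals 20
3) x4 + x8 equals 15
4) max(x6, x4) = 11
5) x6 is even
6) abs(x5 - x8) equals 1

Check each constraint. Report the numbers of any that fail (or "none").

1) x6 = 4, x5 = 5; distinct  true
2) x8 * x5 = 4 * 5 = 20  true
3) x4 + x8 = 11 + 4 = 15  true
4) max(4, 11) = 11  true
5) x6 = 4 is even  true
6) abs(5 - 4) = 1  true

All constraints are satisfied.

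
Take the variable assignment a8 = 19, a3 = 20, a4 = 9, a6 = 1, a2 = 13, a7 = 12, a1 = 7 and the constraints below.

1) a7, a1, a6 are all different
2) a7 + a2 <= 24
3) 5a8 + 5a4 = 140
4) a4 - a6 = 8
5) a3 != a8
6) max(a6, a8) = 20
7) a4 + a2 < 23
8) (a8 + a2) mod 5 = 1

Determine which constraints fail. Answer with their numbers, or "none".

1) values 12, 7, 1 are pairwise distinct — satisfied.
2) a7 + a2 = 12 + 13 = 25; 25 > 24, bound 24 not met — violated.
3) 5a8 + 5a4 = 5(19) + 5(9) = 140 — satisfied.
4) a4 - a6 = 9 - 1 = 8 — satisfied.
5) a3 = 20, a8 = 19; distinct — satisfied.
6) max(1, 19) = 19, not 20 — violated.
7) a4 + a2 = 9 + 13 = 22; 22 < 23 — satisfied.
8) a8 + a2 = 32; 32 mod 5 = 2, not 1 — violated.

Violated: 2, 6, and 8.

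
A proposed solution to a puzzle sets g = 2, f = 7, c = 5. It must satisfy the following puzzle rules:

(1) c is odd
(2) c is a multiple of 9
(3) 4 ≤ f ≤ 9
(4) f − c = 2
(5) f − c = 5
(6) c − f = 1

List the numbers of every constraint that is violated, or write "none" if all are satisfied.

(1) c = 5 is odd  OK
(2) 5 = 9×0 + 5, so 9 does not divide 5  FAIL
(3) f = 7 lies in [4, 9]  OK
(4) f − c = 7 − 5 = 2  OK
(5) f − c = 7 − 5 = 2, not 5  FAIL
(6) c − f = 5 − 7 = -2, not 1  FAIL

The assignment fails constraints 2, 5, and 6.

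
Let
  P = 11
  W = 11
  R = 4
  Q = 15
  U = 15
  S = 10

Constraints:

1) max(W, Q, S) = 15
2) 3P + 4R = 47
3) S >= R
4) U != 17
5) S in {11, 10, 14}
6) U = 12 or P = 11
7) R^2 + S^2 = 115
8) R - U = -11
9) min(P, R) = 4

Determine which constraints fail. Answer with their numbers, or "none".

1) max(11, 15, 10) = 15 — OK.
2) 3P + 4R = 3(11) + 4(4) = 49, not 47 — violated.
3) S = 10, R = 4; 10 ≥ 4 — OK.
4) U = 15, and 15 ≠ 17 — OK.
5) S = 10 is in {11, 10, 14} — OK.
6) U = 15 ≠ 12, but P = 11 = 11 (second disjunct) — OK.
7) R^2 + S^2 = 4^2 + 10^2 = 16 + 100 = 116, not 115 — violated.
8) R - U = 4 - 15 = -11 — OK.
9) min(11, 4) = 4 — OK.

Constraints 2, 7 do not hold.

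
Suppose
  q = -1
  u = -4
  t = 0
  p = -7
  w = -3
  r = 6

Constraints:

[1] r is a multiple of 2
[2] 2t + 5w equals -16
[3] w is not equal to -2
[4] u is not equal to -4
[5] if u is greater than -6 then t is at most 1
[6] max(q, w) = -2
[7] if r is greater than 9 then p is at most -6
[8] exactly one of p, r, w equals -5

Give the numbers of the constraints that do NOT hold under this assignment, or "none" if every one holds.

[1] 6 / 2 = 3, so 2 divides 6 — holds.
[2] 2t + 5w = 2(0) + 5(-3) = -15, not -16 — fails.
[3] w = -3, and -3 ≠ -2 — holds.
[4] u = -4, but -4 is required to differ — fails.
[5] u = -4 > -6, so we need t ≤ 1; t = 0 ≤ 1 — holds.
[6] max(-1, -3) = -1, not -2 — fails.
[7] r = 6, not > 9; antecedent false, conditional vacuously true — holds.
[8] p=-7, r=6, w=-3; 0 of them equal -5, not exactly one — fails.

Constraints 2, 4, 6, and 8 do not hold.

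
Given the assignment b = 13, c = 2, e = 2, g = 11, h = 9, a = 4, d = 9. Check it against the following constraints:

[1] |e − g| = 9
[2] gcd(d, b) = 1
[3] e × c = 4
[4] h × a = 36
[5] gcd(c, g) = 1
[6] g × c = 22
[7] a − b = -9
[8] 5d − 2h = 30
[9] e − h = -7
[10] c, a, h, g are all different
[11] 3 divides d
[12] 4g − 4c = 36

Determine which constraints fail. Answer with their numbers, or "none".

[1] |2 − 11| = 9 — holds.
[2] gcd(9, 13) = 1 — holds.
[3] e × c = 2 × 2 = 4 — holds.
[4] h × a = 9 × 4 = 36 — holds.
[5] gcd(2, 11) = 1 — holds.
[6] g × c = 11 × 2 = 22 — holds.
[7] a − b = 4 − 13 = -9 — holds.
[8] 5d − 2h = 5(9) − 2(9) = 27, not 30 — does not hold.
[9] e − h = 2 − 9 = -7 — holds.
[10] values 2, 4, 9, 11 are pairwise distinct — holds.
[11] 9 / 3 = 3, so 3 divides 9 — holds.
[12] 4g − 4c = 4(11) − 4(2) = 36 — holds.

No — constraint 8 is not satisfied.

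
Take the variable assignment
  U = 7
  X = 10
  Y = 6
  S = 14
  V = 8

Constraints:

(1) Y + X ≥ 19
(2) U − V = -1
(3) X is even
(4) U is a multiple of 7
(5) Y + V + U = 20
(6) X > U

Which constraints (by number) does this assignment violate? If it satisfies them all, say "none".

Violated: 1, 5.

(1) Y + X = 6 + 10 = 16; 16 < 19, bound 19 not met  FAIL
(2) U − V = 7 − 8 = -1  OK
(3) X = 10 is even  OK
(4) 7 / 7 = 1, so 7 divides 7  OK
(5) Y + V + U = 6 + 8 + 7 = 21, not 20  FAIL
(6) X = 10, U = 7; 10 > 7  OK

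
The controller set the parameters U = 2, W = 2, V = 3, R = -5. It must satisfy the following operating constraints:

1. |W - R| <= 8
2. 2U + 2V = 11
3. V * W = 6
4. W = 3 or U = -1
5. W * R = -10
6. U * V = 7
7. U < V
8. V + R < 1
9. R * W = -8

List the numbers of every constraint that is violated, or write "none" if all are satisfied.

1. |2 - (-5)| = 7; 7 ≤ 8 — holds.
2. 2U + 2V = 2(2) + 2(3) = 10, not 11 — fails.
3. V * W = 3 * 2 = 6 — holds.
4. W = 2 ≠ 3 and U = 2 ≠ -1; both disjuncts false — fails.
5. W * R = 2 * (-5) = -10 — holds.
6. U * V = 2 * 3 = 6, not 7 — fails.
7. U = 2, V = 3; 2 < 3 — holds.
8. V + R = 3 + (-5) = -2; -2 < 1 — holds.
9. R * W = -5 * 2 = -10, not -8 — fails.

Constraints 2, 4, 6, and 9 do not hold.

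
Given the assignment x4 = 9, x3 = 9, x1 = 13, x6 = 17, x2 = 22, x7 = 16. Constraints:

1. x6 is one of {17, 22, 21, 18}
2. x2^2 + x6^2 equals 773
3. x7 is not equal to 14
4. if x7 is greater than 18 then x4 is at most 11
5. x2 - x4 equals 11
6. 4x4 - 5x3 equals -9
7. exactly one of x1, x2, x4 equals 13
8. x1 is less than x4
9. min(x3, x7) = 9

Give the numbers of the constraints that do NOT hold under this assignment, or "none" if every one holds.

No — constraints 5 and 8 are not satisfied.

1. x6 = 17 is in {17, 22, 21, 18} — OK.
2. x2^2 + x6^2 = 22^2 + 17^2 = 484 + 289 = 773 — OK.
3. x7 = 16, and 16 ≠ 14 — OK.
4. x7 = 16, not > 18; antecedent false, conditional vacuously true — OK.
5. x2 - x4 = 22 - 9 = 13, not 11 — violated.
6. 4x4 - 5x3 = 4(9) - 5(9) = -9 — OK.
7. x1=13, x2=22, x4=9; 1 of them equals 13 — OK.
8. x1 = 13, x4 = 9; 13 ≥ 9 (want <) — violated.
9. min(9, 16) = 9 — OK.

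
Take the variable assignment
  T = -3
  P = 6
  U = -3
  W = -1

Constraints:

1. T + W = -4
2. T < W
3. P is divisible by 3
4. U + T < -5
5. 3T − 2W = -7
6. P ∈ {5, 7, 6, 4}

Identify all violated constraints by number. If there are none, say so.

No violations.

1. T + W = -3 + (-1) = -4  ✓
2. T = -3, W = -1; -3 < -1  ✓
3. 6 / 3 = 2, so 3 divides 6  ✓
4. U + T = -3 + (-3) = -6; -6 < -5  ✓
5. 3T − 2W = 3(-3) − 2(-1) = -7  ✓
6. P = 6 is in {5, 7, 6, 4}  ✓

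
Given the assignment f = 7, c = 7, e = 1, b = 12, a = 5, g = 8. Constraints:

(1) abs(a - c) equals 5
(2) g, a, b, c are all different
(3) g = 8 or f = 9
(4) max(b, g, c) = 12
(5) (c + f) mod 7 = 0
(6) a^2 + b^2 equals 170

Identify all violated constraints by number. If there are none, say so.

Violated: 1 and 6.

(1) abs(5 - 7) = 2, not 5 — violated.
(2) values 8, 5, 12, 7 are pairwise distinct — satisfied.
(3) g = 8 = 8 (first disjunct) — satisfied.
(4) max(12, 8, 7) = 12 — satisfied.
(5) c + f = 14; 14 mod 7 = 0 — satisfied.
(6) a^2 + b^2 = 5^2 + 12^2 = 25 + 144 = 169, not 170 — violated.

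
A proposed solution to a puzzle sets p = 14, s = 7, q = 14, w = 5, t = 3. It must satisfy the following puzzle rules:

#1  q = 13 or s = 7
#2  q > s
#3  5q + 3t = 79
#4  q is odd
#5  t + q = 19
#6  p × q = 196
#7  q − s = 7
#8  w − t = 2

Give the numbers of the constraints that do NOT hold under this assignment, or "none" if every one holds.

The assignment fails constraints 4 and 5.

#1 q = 14 ≠ 13, but s = 7 = 7 (second disjunct)  holds
#2 q = 14, s = 7; 14 > 7  holds
#3 5q + 3t = 5(14) + 3(3) = 79  holds
#4 q = 14 is even  fails
#5 t + q = 3 + 14 = 17, not 19  fails
#6 p × q = 14 × 14 = 196  holds
#7 q − s = 14 − 7 = 7  holds
#8 w − t = 5 − 3 = 2  holds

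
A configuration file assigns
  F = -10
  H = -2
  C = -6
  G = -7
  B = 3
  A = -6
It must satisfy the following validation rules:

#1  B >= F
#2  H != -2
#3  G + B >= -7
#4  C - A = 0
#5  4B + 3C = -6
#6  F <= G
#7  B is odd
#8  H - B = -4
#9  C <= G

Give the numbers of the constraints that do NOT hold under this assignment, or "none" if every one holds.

#1 B = 3, F = -10; 3 ≥ -10  true
#2 H = -2, but -2 is required to differ  false
#3 G + B = -7 + 3 = -4; -4 ≥ -7  true
#4 C - A = -6 - (-6) = 0  true
#5 4B + 3C = 4(3) + 3(-6) = -6  true
#6 F = -10, G = -7; -10 ≤ -7  true
#7 B = 3 is odd  true
#8 H - B = -2 - 3 = -5, not -4  false
#9 C = -6, G = -7; -6 > -7 (want ≤)  false

No — constraints 2, 8, and 9 are not satisfied.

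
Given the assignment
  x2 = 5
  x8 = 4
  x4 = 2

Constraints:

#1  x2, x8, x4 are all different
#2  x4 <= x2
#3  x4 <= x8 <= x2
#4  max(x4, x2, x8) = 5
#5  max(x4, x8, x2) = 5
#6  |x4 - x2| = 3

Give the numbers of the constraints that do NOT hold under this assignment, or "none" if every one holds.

All constraints are satisfied.

#1 values 5, 4, 2 are pairwise distinct  holds
#2 x4 = 2, x2 = 5; 2 ≤ 5  holds
#3 values 2 <= 4 <= 5  holds
#4 max(2, 5, 4) = 5  holds
#5 max(2, 4, 5) = 5  holds
#6 |2 - 5| = 3  holds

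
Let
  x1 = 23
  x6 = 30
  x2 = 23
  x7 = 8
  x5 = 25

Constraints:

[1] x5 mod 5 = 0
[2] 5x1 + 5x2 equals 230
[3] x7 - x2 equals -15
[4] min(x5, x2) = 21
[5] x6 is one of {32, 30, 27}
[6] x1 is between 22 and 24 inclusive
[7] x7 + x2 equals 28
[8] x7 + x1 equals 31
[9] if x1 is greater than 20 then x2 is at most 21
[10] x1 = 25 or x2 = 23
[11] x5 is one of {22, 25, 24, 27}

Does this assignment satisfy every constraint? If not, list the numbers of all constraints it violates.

[1] 25 mod 5 = 0 — holds.
[2] 5x1 + 5x2 = 5(23) + 5(23) = 230 — holds.
[3] x7 - x2 = 8 - 23 = -15 — holds.
[4] min(25, 23) = 23, not 21 — fails.
[5] x6 = 30 is in {32, 30, 27} — holds.
[6] x1 = 23 lies in [22, 24] — holds.
[7] x7 + x2 = 8 + 23 = 31, not 28 — fails.
[8] x7 + x1 = 8 + 23 = 31 — holds.
[9] x1 = 23 > 20, so we need x2 ≤ 21; but x2 = 23 > 21 — fails.
[10] x1 = 23 ≠ 25, but x2 = 23 = 23 (second disjunct) — holds.
[11] x5 = 25 is in {22, 25, 24, 27} — holds.

No — constraints 4, 7, 9 are not satisfied.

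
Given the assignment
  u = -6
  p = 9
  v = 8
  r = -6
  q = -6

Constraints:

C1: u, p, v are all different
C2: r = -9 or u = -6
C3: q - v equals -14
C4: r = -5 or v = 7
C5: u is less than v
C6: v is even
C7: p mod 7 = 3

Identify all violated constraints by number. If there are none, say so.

C1: values -6, 9, 8 are pairwise distinct — OK.
C2: r = -6 ≠ -9, but u = -6 = -6 (second disjunct) — OK.
C3: q - v = -6 - 8 = -14 — OK.
C4: r = -6 ≠ -5 and v = 8 ≠ 7; both disjuncts false — violated.
C5: u = -6, v = 8; -6 < 8 — OK.
C6: v = 8 is even — OK.
C7: 9 mod 7 = 2, not 3 — violated.

Constraints 4, 7 are violated.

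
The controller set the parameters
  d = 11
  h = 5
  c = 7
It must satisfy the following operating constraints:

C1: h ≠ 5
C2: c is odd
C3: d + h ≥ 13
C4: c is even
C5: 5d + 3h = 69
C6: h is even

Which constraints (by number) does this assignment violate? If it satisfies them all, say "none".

C1: h = 5, but 5 is required to differ  false
C2: c = 7 is odd  true
C3: d + h = 11 + 5 = 16; 16 ≥ 13  true
C4: c = 7 is odd  false
C5: 5d + 3h = 5(11) + 3(5) = 70, not 69  false
C6: h = 5 is odd  false

Violated: 1, 4, 5, 6.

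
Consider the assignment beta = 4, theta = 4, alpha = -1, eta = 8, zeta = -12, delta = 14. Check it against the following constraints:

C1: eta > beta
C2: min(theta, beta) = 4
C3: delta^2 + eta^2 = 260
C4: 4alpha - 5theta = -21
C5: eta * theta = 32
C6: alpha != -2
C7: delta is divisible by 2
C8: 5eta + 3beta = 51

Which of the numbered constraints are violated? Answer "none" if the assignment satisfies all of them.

Constraints 4 and 8 are violated.

C1: eta = 8, beta = 4; 8 > 4 — holds.
C2: min(4, 4) = 4 — holds.
C3: delta^2 + eta^2 = 14^2 + 8^2 = 196 + 64 = 260 — holds.
C4: 4alpha - 5theta = 4(-1) - 5(4) = -24, not -21 — fails.
C5: eta * theta = 8 * 4 = 32 — holds.
C6: alpha = -1, and -1 ≠ -2 — holds.
C7: 14 / 2 = 7, so 2 divides 14 — holds.
C8: 5eta + 3beta = 5(8) + 3(4) = 52, not 51 — fails.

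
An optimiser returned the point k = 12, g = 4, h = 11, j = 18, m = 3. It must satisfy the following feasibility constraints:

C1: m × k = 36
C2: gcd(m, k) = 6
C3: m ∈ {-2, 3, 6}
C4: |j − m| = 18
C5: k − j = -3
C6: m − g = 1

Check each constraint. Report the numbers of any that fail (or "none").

Constraints 2, 4, 5, 6 do not hold.

C1: m × k = 3 × 12 = 36  OK
C2: gcd(3, 12) = 3, not 6  FAIL
C3: m = 3 is in {-2, 3, 6}  OK
C4: |18 − 3| = 15, not 18  FAIL
C5: k − j = 12 − 18 = -6, not -3  FAIL
C6: m − g = 3 − 4 = -1, not 1  FAIL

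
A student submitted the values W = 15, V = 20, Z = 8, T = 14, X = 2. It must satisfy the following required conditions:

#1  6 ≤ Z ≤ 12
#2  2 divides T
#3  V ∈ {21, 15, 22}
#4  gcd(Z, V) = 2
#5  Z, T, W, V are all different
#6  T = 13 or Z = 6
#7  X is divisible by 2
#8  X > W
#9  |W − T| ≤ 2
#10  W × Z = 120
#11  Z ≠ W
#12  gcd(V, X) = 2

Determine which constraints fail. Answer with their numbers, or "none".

No — constraints 3, 4, 6, and 8 are not satisfied.

#1 Z = 8 lies in [6, 12] — holds.
#2 14 / 2 = 7, so 2 divides 14 — holds.
#3 V = 20 is not in {21, 15, 22} — fails.
#4 gcd(8, 20) = 4, not 2 — fails.
#5 values 8, 14, 15, 20 are pairwise distinct — holds.
#6 T = 14 ≠ 13 and Z = 8 ≠ 6; both disjuncts false — fails.
#7 2 / 2 = 1, so 2 divides 2 — holds.
#8 X = 2, W = 15; 2 ≤ 15 (want >) — fails.
#9 |15 − 14| = 1; 1 ≤ 2 — holds.
#10 W × Z = 15 × 8 = 120 — holds.
#11 Z = 8, W = 15; distinct — holds.
#12 gcd(20, 2) = 2 — holds.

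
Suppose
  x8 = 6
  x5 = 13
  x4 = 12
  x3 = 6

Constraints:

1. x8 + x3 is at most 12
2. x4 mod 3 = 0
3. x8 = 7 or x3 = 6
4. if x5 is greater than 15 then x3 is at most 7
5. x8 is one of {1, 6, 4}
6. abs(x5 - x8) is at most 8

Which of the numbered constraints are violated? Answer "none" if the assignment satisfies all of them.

Yes — all constraints hold.

1. x8 + x3 = 6 + 6 = 12; 12 ≤ 12  holds
2. 12 mod 3 = 0  holds
3. x8 = 6 ≠ 7, but x3 = 6 = 6 (second disjunct)  holds
4. x5 = 13, not > 15; antecedent false, conditional vacuously true  holds
5. x8 = 6 is in {1, 6, 4}  holds
6. abs(13 - 6) = 7; 7 ≤ 8  holds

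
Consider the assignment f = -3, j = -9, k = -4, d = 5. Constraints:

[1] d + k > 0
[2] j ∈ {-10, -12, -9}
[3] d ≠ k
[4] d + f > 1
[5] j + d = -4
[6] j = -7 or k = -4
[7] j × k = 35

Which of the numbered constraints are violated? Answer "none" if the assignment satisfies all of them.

[1] d + k = 5 + (-4) = 1; 1 > 0  true
[2] j = -9 is in {-10, -12, -9}  true
[3] d = 5, k = -4; distinct  true
[4] d + f = 5 + (-3) = 2; 2 > 1  true
[5] j + d = -9 + 5 = -4  true
[6] j = -9 ≠ -7, but k = -4 = -4 (second disjunct)  true
[7] j × k = -9 × (-4) = 36, not 35  false

Constraint 7 does not hold.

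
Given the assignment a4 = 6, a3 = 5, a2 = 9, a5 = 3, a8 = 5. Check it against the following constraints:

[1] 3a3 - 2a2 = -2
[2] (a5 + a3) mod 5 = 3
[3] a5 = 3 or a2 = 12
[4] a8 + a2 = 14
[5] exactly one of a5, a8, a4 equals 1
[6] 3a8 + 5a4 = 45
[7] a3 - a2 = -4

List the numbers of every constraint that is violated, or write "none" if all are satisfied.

[1] 3a3 - 2a2 = 3(5) - 2(9) = -3, not -2  FAIL
[2] a5 + a3 = 8; 8 mod 5 = 3  OK
[3] a5 = 3 = 3 (first disjunct)  OK
[4] a8 + a2 = 5 + 9 = 14  OK
[5] a5=3, a8=5, a4=6; 0 of them equal 1, not exactly one  FAIL
[6] 3a8 + 5a4 = 3(5) + 5(6) = 45  OK
[7] a3 - a2 = 5 - 9 = -4  OK

Constraints 1 and 5 are violated.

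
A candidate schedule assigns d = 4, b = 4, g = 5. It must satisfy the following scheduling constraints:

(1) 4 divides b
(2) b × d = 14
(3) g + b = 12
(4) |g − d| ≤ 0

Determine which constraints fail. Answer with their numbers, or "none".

No — constraints 2, 3, and 4 are not satisfied.

(1) 4 / 4 = 1, so 4 divides 4  true
(2) b × d = 4 × 4 = 16, not 14  false
(3) g + b = 5 + 4 = 9, not 12  false
(4) |5 − 4| = 1; 1 > 0, exceeds bound 0  false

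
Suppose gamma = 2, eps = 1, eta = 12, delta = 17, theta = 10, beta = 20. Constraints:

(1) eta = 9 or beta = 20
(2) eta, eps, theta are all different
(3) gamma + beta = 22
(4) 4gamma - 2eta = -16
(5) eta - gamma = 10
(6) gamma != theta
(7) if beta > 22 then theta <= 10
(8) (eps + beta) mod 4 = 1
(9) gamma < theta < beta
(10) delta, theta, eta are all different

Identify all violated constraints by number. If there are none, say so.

No violations.

(1) eta = 12 ≠ 9, but beta = 20 = 20 (second disjunct)  yes
(2) values 12, 1, 10 are pairwise distinct  yes
(3) gamma + beta = 2 + 20 = 22  yes
(4) 4gamma - 2eta = 4(2) - 2(12) = -16  yes
(5) eta - gamma = 12 - 2 = 10  yes
(6) gamma = 2, theta = 10; distinct  yes
(7) beta = 20, not > 22; antecedent false, conditional vacuously true  yes
(8) eps + beta = 21; 21 mod 4 = 1  yes
(9) values 2 < 10 < 20  yes
(10) values 17, 10, 12 are pairwise distinct  yes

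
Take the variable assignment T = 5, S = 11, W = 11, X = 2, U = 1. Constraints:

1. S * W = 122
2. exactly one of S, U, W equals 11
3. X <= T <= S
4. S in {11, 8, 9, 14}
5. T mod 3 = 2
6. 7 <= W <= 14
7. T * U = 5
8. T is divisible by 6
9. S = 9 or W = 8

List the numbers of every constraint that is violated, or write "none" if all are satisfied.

1. S * W = 11 * 11 = 121, not 122 — violated.
2. S=11, U=1, W=11; 2 of them equal 11, not exactly one — violated.
3. values 2 <= 5 <= 11 — satisfied.
4. S = 11 is in {11, 8, 9, 14} — satisfied.
5. 5 mod 3 = 2 — satisfied.
6. W = 11 lies in [7, 14] — satisfied.
7. T * U = 5 * 1 = 5 — satisfied.
8. 5 = 6*0 + 5, so 6 does not divide 5 — violated.
9. S = 11 ≠ 9 and W = 11 ≠ 8; both disjuncts false — violated.

Violated: 1, 2, 8, 9.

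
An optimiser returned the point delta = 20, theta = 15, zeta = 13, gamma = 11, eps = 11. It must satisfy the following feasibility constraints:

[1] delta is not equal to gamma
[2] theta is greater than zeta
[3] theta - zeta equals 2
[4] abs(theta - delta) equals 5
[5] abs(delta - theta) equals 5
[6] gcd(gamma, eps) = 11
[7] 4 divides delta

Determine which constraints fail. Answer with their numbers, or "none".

No violations.

[1] delta = 20, gamma = 11; distinct  holds
[2] theta = 15, zeta = 13; 15 > 13  holds
[3] theta - zeta = 15 - 13 = 2  holds
[4] abs(15 - 20) = 5  holds
[5] abs(20 - 15) = 5  holds
[6] gcd(11, 11) = 11  holds
[7] 20 / 4 = 5, so 4 divides 20  holds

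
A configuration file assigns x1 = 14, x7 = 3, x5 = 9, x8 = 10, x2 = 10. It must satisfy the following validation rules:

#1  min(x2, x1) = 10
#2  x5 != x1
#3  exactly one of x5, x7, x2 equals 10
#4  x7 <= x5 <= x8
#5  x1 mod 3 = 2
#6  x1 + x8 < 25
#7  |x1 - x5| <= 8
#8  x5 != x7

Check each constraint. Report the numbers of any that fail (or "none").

#1 min(10, 14) = 10 — holds.
#2 x5 = 9, x1 = 14; distinct — holds.
#3 x5=9, x7=3, x2=10; 1 of them equals 10 — holds.
#4 values 3 <= 9 <= 10 — holds.
#5 14 mod 3 = 2 — holds.
#6 x1 + x8 = 14 + 10 = 24; 24 < 25 — holds.
#7 |14 - 9| = 5; 5 ≤ 8 — holds.
#8 x5 = 9, x7 = 3; distinct — holds.

No violations.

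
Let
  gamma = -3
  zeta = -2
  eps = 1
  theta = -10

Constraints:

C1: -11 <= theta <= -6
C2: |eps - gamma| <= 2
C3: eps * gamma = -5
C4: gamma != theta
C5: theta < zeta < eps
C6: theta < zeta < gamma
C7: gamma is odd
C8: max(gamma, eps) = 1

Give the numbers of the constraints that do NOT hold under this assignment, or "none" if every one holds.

Violated: 2, 3, 6.

C1: theta = -10 lies in [-11, -6] — holds.
C2: |1 - (-3)| = 4; 4 > 2, exceeds bound 2 — fails.
C3: eps * gamma = 1 * (-3) = -3, not -5 — fails.
C4: gamma = -3, theta = -10; distinct — holds.
C5: values -10 < -2 < 1 — holds.
C6: values -10, -2, -3; zeta = -2 is not < gamma = -3 — fails.
C7: gamma = -3 is odd — holds.
C8: max(-3, 1) = 1 — holds.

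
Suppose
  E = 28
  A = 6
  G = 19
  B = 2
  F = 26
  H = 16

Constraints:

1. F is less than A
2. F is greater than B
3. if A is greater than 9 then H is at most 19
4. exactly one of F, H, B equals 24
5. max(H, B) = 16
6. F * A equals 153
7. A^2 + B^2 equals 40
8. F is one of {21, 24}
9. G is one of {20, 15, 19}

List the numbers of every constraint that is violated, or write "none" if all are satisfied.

Violated: 1, 4, 6, and 8.

1. F = 26, A = 6; 26 ≥ 6 (want <)  ✗
2. F = 26, B = 2; 26 > 2  ✓
3. A = 6, not > 9; antecedent false, conditional vacuously true  ✓
4. F=26, H=16, B=2; 0 of them equal 24, not exactly one  ✗
5. max(16, 2) = 16  ✓
6. F * A = 26 * 6 = 156, not 153  ✗
7. A^2 + B^2 = 6^2 + 2^2 = 36 + 4 = 40  ✓
8. F = 26 is not in {21, 24}  ✗
9. G = 19 is in {20, 15, 19}  ✓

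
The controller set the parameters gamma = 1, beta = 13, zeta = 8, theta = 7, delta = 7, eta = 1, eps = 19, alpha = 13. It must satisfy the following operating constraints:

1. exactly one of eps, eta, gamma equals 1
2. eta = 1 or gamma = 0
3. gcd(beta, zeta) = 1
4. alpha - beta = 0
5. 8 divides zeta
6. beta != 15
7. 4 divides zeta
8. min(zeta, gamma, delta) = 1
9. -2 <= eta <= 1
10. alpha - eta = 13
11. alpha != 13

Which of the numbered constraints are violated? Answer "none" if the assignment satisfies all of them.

1. eps=19, eta=1, gamma=1; 2 of them equal 1, not exactly one — violated.
2. eta = 1 = 1 (first disjunct) — satisfied.
3. gcd(13, 8) = 1 — satisfied.
4. alpha - beta = 13 - 13 = 0 — satisfied.
5. 8 / 8 = 1, so 8 divides 8 — satisfied.
6. beta = 13, and 13 ≠ 15 — satisfied.
7. 8 / 4 = 2, so 4 divides 8 — satisfied.
8. min(8, 1, 7) = 1 — satisfied.
9. eta = 1 lies in [-2, 1] — satisfied.
10. alpha - eta = 13 - 1 = 12, not 13 — violated.
11. alpha = 13, but 13 is required to differ — violated.

Constraints 1, 10, and 11 do not hold.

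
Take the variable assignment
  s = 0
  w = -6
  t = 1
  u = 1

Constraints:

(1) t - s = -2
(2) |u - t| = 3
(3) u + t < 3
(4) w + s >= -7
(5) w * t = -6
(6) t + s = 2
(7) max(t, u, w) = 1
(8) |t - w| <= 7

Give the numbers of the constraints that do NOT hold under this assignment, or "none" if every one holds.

(1) t - s = 1 - 0 = 1, not -2  fails
(2) |1 - 1| = 0, not 3  fails
(3) u + t = 1 + 1 = 2; 2 < 3  holds
(4) w + s = -6 + 0 = -6; -6 ≥ -7  holds
(5) w * t = -6 * 1 = -6  holds
(6) t + s = 1 + 0 = 1, not 2  fails
(7) max(1, 1, -6) = 1  holds
(8) |1 - (-6)| = 7; 7 ≤ 7  holds

Constraints 1, 2, and 6 are violated.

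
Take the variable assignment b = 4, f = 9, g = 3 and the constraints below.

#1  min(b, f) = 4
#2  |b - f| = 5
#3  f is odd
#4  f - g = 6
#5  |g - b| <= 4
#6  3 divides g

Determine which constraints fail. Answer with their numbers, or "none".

The assignment satisfies every constraint.

#1 min(4, 9) = 4 — OK.
#2 |4 - 9| = 5 — OK.
#3 f = 9 is odd — OK.
#4 f - g = 9 - 3 = 6 — OK.
#5 |3 - 4| = 1; 1 ≤ 4 — OK.
#6 3 / 3 = 1, so 3 divides 3 — OK.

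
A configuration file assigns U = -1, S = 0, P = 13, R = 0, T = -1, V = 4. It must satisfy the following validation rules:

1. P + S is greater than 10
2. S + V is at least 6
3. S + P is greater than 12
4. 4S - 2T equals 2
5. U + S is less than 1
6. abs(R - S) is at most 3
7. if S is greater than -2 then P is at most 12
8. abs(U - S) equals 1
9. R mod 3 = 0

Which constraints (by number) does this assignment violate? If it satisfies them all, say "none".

Constraints 2, 7 are violated.

1. P + S = 13 + 0 = 13; 13 > 10 — OK.
2. S + V = 0 + 4 = 4; 4 < 6, bound 6 not met — violated.
3. S + P = 0 + 13 = 13; 13 > 12 — OK.
4. 4S - 2T = 4(0) - 2(-1) = 2 — OK.
5. U + S = -1 + 0 = -1; -1 < 1 — OK.
6. abs(0 - 0) = 0; 0 ≤ 3 — OK.
7. S = 0 > -2, so we need P ≤ 12; but P = 13 > 12 — violated.
8. abs(-1 - 0) = 1 — OK.
9. 0 mod 3 = 0 — OK.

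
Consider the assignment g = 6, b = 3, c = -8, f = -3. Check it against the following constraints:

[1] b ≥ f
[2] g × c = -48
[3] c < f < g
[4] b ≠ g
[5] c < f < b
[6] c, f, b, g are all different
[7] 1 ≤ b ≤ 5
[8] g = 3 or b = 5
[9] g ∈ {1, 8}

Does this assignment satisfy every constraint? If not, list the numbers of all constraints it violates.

[1] b = 3, f = -3; 3 ≥ -3 — OK.
[2] g × c = 6 × (-8) = -48 — OK.
[3] values -8 < -3 < 6 — OK.
[4] b = 3, g = 6; distinct — OK.
[5] values -8 < -3 < 3 — OK.
[6] values -8, -3, 3, 6 are pairwise distinct — OK.
[7] b = 3 lies in [1, 5] — OK.
[8] g = 6 ≠ 3 and b = 3 ≠ 5; both disjuncts false — violated.
[9] g = 6 is not in {1, 8} — violated.

The assignment fails constraints 8, 9.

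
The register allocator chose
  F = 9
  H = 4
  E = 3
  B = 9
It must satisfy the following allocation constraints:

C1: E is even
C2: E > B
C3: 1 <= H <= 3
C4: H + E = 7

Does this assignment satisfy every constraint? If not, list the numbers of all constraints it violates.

Constraints 1, 2, and 3 do not hold.

C1: E = 3 is odd — violated.
C2: E = 3, B = 9; 3 ≤ 9 (want >) — violated.
C3: H = 4 is outside [1, 3] — violated.
C4: H + E = 4 + 3 = 7 — OK.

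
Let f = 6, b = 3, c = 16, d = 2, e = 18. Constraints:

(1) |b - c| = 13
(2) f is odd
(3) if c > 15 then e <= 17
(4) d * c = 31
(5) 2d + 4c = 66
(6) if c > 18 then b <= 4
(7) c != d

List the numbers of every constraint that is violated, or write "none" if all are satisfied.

The assignment fails constraints 2, 3, 4, 5.

(1) |3 - 16| = 13 — satisfied.
(2) f = 6 is even — violated.
(3) c = 16 > 15, so we need e ≤ 17; but e = 18 > 17 — violated.
(4) d * c = 2 * 16 = 32, not 31 — violated.
(5) 2d + 4c = 2(2) + 4(16) = 68, not 66 — violated.
(6) c = 16, not > 18; antecedent false, conditional vacuously true — satisfied.
(7) c = 16, d = 2; distinct — satisfied.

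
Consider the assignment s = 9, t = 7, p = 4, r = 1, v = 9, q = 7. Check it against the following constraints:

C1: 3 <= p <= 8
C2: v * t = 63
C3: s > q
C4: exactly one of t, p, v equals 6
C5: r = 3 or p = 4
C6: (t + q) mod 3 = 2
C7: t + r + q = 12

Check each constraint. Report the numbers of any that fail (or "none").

The assignment fails constraints 4 and 7.

C1: p = 4 lies in [3, 8]  true
C2: v * t = 9 * 7 = 63  true
C3: s = 9, q = 7; 9 > 7  true
C4: t=7, p=4, v=9; 0 of them equal 6, not exactly one  false
C5: r = 1 ≠ 3, but p = 4 = 4 (second disjunct)  true
C6: t + q = 14; 14 mod 3 = 2  true
C7: t + r + q = 7 + 1 + 7 = 15, not 12  false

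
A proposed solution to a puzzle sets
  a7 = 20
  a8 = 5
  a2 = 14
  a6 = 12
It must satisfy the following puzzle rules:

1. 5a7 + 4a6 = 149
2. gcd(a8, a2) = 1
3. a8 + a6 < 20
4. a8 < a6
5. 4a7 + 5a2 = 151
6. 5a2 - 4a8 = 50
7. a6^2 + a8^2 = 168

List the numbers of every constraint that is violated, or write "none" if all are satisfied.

1. 5a7 + 4a6 = 5(20) + 4(12) = 148, not 149  ✘
2. gcd(5, 14) = 1  ✔
3. a8 + a6 = 5 + 12 = 17; 17 < 20  ✔
4. a8 = 5, a6 = 12; 5 < 12  ✔
5. 4a7 + 5a2 = 4(20) + 5(14) = 150, not 151  ✘
6. 5a2 - 4a8 = 5(14) - 4(5) = 50  ✔
7. a6^2 + a8^2 = 12^2 + 5^2 = 144 + 25 = 169, not 168  ✘

Constraints 1, 5, and 7 are violated.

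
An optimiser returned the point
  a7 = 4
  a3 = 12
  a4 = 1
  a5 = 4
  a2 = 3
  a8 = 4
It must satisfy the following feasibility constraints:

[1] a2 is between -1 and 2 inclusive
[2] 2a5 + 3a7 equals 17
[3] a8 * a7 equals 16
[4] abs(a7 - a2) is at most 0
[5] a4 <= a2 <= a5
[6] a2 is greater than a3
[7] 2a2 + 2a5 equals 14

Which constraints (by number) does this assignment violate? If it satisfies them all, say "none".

Constraints 1, 2, 4, 6 are violated.

[1] a2 = 3 is outside [-1, 2]  ✗
[2] 2a5 + 3a7 = 2(4) + 3(4) = 20, not 17  ✗
[3] a8 * a7 = 4 * 4 = 16  ✓
[4] abs(4 - 3) = 1; 1 > 0, exceeds bound 0  ✗
[5] values 1 <= 3 <= 4  ✓
[6] a2 = 3, a3 = 12; 3 ≤ 12 (want >)  ✗
[7] 2a2 + 2a5 = 2(3) + 2(4) = 14  ✓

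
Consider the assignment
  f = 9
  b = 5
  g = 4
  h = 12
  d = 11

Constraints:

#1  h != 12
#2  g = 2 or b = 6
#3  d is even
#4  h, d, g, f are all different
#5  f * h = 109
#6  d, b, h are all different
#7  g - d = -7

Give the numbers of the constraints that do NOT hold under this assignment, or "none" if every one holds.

Violated: 1, 2, 3, and 5.

#1 h = 12, but 12 is required to differ — violated.
#2 g = 4 ≠ 2 and b = 5 ≠ 6; both disjuncts false — violated.
#3 d = 11 is odd — violated.
#4 values 12, 11, 4, 9 are pairwise distinct — satisfied.
#5 f * h = 9 * 12 = 108, not 109 — violated.
#6 values 11, 5, 12 are pairwise distinct — satisfied.
#7 g - d = 4 - 11 = -7 — satisfied.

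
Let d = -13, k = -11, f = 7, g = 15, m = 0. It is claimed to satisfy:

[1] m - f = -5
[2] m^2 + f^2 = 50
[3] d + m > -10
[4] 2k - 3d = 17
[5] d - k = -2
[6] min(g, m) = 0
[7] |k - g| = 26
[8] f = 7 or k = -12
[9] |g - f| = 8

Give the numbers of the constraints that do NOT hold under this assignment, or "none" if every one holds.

No — constraints 1, 2, and 3 are not satisfied.

[1] m - f = 0 - 7 = -7, not -5 — does not hold.
[2] m^2 + f^2 = 0^2 + 7^2 = 0 + 49 = 49, not 50 — does not hold.
[3] d + m = -13 + 0 = -13; -13 ≤ -10, bound -10 not met — does not hold.
[4] 2k - 3d = 2(-11) - 3(-13) = 17 — holds.
[5] d - k = -13 - (-11) = -2 — holds.
[6] min(15, 0) = 0 — holds.
[7] |-11 - 15| = 26 — holds.
[8] f = 7 = 7 (first disjunct) — holds.
[9] |15 - 7| = 8 — holds.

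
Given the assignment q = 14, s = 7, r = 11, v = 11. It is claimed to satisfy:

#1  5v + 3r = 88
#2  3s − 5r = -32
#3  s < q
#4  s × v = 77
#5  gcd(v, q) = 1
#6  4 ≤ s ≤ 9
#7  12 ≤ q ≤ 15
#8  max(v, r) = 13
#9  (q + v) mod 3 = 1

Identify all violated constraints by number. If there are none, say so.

#1 5v + 3r = 5(11) + 3(11) = 88 — holds.
#2 3s − 5r = 3(7) − 5(11) = -34, not -32 — does not hold.
#3 s = 7, q = 14; 7 < 14 — holds.
#4 s × v = 7 × 11 = 77 — holds.
#5 gcd(11, 14) = 1 — holds.
#6 s = 7 lies in [4, 9] — holds.
#7 q = 14 lies in [12, 15] — holds.
#8 max(11, 11) = 11, not 13 — does not hold.
#9 q + v = 25; 25 mod 3 = 1 — holds.

The assignment fails constraints 2, 8.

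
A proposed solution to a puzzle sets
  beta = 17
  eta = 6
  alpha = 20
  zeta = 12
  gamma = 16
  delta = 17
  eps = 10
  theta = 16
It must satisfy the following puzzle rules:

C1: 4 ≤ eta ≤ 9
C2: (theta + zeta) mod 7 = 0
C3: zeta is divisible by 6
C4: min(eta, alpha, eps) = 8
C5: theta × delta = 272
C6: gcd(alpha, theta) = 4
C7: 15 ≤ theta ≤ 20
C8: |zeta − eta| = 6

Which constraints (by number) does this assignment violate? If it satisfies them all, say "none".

Constraint 4 is violated.

C1: eta = 6 lies in [4, 9]  OK
C2: theta + zeta = 28; 28 mod 7 = 0  OK
C3: 12 / 6 = 2, so 6 divides 12  OK
C4: min(6, 20, 10) = 6, not 8  FAIL
C5: theta × delta = 16 × 17 = 272  OK
C6: gcd(20, 16) = 4  OK
C7: theta = 16 lies in [15, 20]  OK
C8: |12 − 6| = 6  OK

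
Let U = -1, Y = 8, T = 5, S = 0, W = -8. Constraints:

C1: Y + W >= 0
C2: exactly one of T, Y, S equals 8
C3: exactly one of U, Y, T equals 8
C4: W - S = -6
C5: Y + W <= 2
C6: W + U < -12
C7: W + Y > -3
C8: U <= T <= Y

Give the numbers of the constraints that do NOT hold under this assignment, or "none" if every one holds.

C1: Y + W = 8 + (-8) = 0; 0 ≥ 0  holds
C2: T=5, Y=8, S=0; 1 of them equals 8  holds
C3: U=-1, Y=8, T=5; 1 of them equals 8  holds
C4: W - S = -8 - 0 = -8, not -6  fails
C5: Y + W = 8 + (-8) = 0; 0 ≤ 2  holds
C6: W + U = -8 + (-1) = -9; -9 ≥ -12, bound -12 not met  fails
C7: W + Y = -8 + 8 = 0; 0 > -3  holds
C8: values -1 <= 5 <= 8  holds

Violated: 4, 6.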